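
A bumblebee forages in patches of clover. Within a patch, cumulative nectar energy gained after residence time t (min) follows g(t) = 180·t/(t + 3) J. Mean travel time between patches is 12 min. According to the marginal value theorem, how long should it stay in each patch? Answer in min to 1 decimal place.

Maximise g(t)/(T+t): set derivative to zero → g'(t)(T+t) = g(t).
g'(t) = 180·3/(t + 3)². Setting 180·3/(t+3)² = 180t/[(t+3)(12+t)] gives 3(12+t) = t(t+3), so t² = 3×12 = 36.
t* = √36 = 6 min.

6.0 min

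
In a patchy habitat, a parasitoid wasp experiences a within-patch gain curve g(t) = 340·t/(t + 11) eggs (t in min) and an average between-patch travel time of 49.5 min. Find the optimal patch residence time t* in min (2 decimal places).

23.33 min

Maximise g(t)/(T+t): set derivative to zero → g'(t)(T+t) = g(t).
g'(t) = 340·11/(t + 11)². Setting 340·11/(t+11)² = 340t/[(t+11)(49.5+t)] gives 11(49.5+t) = t(t+11), so t² = 11×49.5 = 544.5.
t* = √544.5 = 23.33 min.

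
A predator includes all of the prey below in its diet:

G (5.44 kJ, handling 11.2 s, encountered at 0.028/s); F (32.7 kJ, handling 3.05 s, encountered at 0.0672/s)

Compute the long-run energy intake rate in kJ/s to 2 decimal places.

1.55 kJ/s

R = (0.028×5.44 + 0.0672×32.7) / (1 + 0.028×11.2 + 0.0672×3.05) = 2.35/1.519 = 1.547 kJ/s.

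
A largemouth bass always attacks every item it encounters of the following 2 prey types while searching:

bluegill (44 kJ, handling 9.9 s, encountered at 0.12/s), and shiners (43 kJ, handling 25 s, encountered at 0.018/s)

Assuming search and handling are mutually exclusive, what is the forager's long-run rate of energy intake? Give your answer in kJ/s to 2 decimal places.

2.29 kJ/s

Energy encountered per unit search time: 0.12×44 + 0.018×43 = 6.054 kJ/s.
Handling time per unit search time: 0.12×9.9 + 0.018×25 = 1.638.
Rate = 6.054/(1 + 1.638) = 2.295 kJ/s.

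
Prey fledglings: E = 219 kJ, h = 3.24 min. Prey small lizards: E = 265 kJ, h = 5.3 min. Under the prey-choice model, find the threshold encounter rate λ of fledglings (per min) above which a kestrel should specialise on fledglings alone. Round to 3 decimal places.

The zero-one rule: include small lizards iff E₂/h₂ > λE₁/(1+λh₁). Equality gives the switch point.
λE₁h₂ = E₂ + λE₂h₁ ⇒ λ = E₂/(E₁h₂ − E₂h₁) = 265/(1161 − 858.6) = 0.8772 per min.

0.877 per min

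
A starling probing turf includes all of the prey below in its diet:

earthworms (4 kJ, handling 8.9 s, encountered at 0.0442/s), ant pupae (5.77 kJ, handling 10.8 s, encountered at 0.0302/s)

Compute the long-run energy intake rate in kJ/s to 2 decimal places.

Energy encountered per unit search time: 0.0442×4 + 0.0302×5.77 = 0.3511 kJ/s.
Handling time per unit search time: 0.0442×8.9 + 0.0302×10.8 = 0.7195.
Rate = 0.3511/(1 + 0.7195) = 0.2042 kJ/s.

0.20 kJ/s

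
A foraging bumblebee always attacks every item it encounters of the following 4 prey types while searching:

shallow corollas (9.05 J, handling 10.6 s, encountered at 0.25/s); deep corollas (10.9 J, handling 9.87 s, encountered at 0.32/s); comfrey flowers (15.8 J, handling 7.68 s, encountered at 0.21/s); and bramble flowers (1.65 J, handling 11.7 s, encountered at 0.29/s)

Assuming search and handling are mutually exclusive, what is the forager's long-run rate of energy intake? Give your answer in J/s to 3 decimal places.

0.808 J/s

R = (0.25×9.05 + 0.32×10.9 + 0.21×15.8 + 0.29×1.65) / (1 + 0.25×10.6 + 0.32×9.87 + 0.21×7.68 + 0.29×11.7) = 9.547/11.81 = 0.8081 J/s.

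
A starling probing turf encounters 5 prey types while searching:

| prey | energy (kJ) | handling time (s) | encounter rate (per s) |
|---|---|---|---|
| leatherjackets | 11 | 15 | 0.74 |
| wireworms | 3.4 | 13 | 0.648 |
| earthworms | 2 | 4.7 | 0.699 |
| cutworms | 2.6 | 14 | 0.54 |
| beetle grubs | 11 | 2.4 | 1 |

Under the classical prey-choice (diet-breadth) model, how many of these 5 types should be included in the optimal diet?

1

Rank by E/h (kJ/s): beetle grubs 4.58, leatherjackets 0.733, earthworms 0.426, wireworms 0.262, cutworms 0.186. Include each in turn until the next type's E/h falls below the running intake rate.
Rate on top 1: 3.235. leatherjackets: 0.733 < 3.235 → exclude; stop.
Optimal diet: beetle grubs — 1 of 5 types.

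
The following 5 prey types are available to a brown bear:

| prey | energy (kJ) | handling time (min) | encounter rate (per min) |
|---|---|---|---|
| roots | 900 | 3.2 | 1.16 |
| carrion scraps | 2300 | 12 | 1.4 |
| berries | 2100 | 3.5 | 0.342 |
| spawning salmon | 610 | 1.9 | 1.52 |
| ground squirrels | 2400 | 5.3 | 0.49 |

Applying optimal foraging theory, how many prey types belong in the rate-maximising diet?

E/h in descending order: berries 600, ground squirrels 453, spawning salmon 321, roots 281, carrion scraps 192 kJ/min. The optimal diet is the largest prefix of this list for which every included type satisfies E_i/h_i > R on the types above it.
Rate on top 1: 326.9. ground squirrels: 453 > 326.9 → include.
Rate on top 2: 395.1. spawning salmon: 321 < 395.1 → exclude; stop.
Optimal diet: berries, ground squirrels — 2 of 5 types.

2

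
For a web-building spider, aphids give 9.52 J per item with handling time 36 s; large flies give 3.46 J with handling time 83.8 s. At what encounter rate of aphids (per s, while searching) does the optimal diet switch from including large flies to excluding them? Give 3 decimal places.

0.005 per s

Drop large flies once their profitability E₂/h₂ falls below the rate achievable on aphids alone: E₂/h₂ = λE₁/(1 + λh₁).
Solve for λ: λE₁h₂ = E₂(1 + λh₁) → λ(E₁h₂ − E₂h₁) = E₂ → λ = E₂/(E₁h₂ − E₂h₁).
λ = 3.46/(9.52×83.8 − 3.46×36) = 3.46/673.2 = 0.00514 per s.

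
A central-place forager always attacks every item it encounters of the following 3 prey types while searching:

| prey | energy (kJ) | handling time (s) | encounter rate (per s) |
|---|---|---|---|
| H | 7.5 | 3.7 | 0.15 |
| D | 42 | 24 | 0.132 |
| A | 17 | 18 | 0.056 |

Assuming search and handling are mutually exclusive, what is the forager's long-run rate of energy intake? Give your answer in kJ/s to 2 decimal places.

1.33 kJ/s

R = Σλ_iE_i / (1 + Σλ_ih_i)
Numerator: 0.15×7.5 + 0.132×42 + 0.056×17 = 7.621
Denominator: 1 + 0.15×3.7 + 0.132×24 + 0.056×18 = 5.731
R = 7.621/5.731 = 1.33 kJ/s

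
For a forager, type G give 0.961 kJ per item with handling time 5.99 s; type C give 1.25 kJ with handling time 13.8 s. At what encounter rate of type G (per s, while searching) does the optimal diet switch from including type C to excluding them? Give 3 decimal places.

The zero-one rule: include type C iff E₂/h₂ > λE₁/(1+λh₁). Equality gives the switch point.
λE₁h₂ = E₂ + λE₂h₁ ⇒ λ = E₂/(E₁h₂ − E₂h₁) = 1.25/(13.26 − 7.488) = 0.2165 per s.

0.216 per s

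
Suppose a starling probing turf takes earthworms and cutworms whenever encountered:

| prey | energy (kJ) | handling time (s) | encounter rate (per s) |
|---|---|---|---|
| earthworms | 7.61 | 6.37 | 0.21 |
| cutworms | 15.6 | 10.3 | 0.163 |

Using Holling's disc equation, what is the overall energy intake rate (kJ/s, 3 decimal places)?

R = Σλ_iE_i / (1 + Σλ_ih_i)
Numerator: 0.21×7.61 + 0.163×15.6 = 4.141
Denominator: 1 + 0.21×6.37 + 0.163×10.3 = 4.017
R = 4.141/4.017 = 1.031 kJ/s

1.031 kJ/s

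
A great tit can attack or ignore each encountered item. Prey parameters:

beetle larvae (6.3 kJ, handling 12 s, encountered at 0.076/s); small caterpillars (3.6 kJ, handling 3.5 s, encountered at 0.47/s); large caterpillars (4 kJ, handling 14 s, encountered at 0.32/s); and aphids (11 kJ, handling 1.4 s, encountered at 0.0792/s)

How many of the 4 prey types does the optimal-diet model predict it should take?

2

Rank by E/h (kJ/s): aphids 7.86, small caterpillars 1.03, beetle larvae 0.525, large caterpillars 0.286. Include each in turn until the next type's E/h falls below the running intake rate.
Rate on top 1: 0.7842. small caterpillars: 1.03 > 0.7842 → include.
Rate on top 2: 0.9301. beetle larvae: 0.525 < 0.9301 → exclude; stop.
Optimal diet: aphids, small caterpillars — 2 of 4 types.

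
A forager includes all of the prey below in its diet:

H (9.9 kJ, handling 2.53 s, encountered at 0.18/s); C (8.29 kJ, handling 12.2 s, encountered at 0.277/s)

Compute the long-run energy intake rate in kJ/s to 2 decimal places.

R = Σλ_iE_i / (1 + Σλ_ih_i)
Numerator: 0.18×9.9 + 0.277×8.29 = 4.078
Denominator: 1 + 0.18×2.53 + 0.277×12.2 = 4.835
R = 4.078/4.835 = 0.8435 kJ/s

0.84 kJ/s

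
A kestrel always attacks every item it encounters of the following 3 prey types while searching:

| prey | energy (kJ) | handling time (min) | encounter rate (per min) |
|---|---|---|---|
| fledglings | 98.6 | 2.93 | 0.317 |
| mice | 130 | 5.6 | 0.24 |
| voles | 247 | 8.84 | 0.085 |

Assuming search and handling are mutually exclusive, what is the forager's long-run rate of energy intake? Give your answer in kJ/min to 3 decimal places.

Energy encountered per unit search time: 0.317×98.6 + 0.24×130 + 0.085×247 = 83.45 kJ/min.
Handling time per unit search time: 0.317×2.93 + 0.24×5.6 + 0.085×8.84 = 3.024.
Rate = 83.45/(1 + 3.024) = 20.74 kJ/min.

20.737 kJ/min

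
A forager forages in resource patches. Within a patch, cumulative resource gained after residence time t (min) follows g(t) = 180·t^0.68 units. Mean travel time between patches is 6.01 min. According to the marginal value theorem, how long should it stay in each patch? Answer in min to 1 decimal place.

Optimal t* satisfies g'(t*) = g(t*)/(T + t*).
g'(t) = 0.68·180·t^-0.32. Setting 0.68·180·t^-0.32 = 180·t^0.68/(6.01+t) gives 0.68(6.01+t) = t, so 0.32·t = 0.68×6.01.
t* = 0.68×6.01/0.32 = 12.77 min.

12.8 min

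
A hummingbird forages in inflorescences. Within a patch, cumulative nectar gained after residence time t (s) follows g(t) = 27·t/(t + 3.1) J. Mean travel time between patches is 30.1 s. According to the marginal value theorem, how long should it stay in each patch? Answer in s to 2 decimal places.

9.66 s

By the marginal value theorem, leave when the instantaneous gain rate g'(t) equals the habitat-wide average g(t)/(T + t).
g'(t) = 27·3.1/(t + 3.1)². Setting 27·3.1/(t+3.1)² = 27t/[(t+3.1)(30.1+t)] gives 3.1(30.1+t) = t(t+3.1), so t² = 3.1×30.1 = 93.31.
t* = √93.31 = 9.66 s.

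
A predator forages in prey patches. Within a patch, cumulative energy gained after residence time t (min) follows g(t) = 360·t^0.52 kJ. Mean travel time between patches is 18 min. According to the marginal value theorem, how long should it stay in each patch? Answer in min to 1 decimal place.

By the marginal value theorem, leave when the instantaneous gain rate g'(t) equals the habitat-wide average g(t)/(T + t).
g'(t) = 0.52·360·t^-0.48. Setting 0.52·360·t^-0.48 = 360·t^0.52/(18+t) gives 0.52(18+t) = t, so 0.48·t = 0.52×18.
t* = 0.52×18/0.48 = 19.5 min.

19.5 min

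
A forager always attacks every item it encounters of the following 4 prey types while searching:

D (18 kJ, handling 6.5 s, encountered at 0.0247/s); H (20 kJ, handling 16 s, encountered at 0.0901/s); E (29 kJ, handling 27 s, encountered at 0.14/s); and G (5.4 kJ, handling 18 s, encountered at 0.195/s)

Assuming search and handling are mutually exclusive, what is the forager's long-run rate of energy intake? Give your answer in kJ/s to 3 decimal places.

R = (0.0247×18 + 0.0901×20 + 0.14×29 + 0.195×5.4) / (1 + 0.0247×6.5 + 0.0901×16 + 0.14×27 + 0.195×18) = 7.36/9.892 = 0.744 kJ/s.

0.744 kJ/s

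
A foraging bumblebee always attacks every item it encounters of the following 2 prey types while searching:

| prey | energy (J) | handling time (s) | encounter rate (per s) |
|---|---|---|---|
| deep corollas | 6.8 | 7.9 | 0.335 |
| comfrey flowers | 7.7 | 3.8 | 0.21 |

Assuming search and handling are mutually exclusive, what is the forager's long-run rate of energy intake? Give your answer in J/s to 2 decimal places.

0.88 J/s

Energy encountered per unit search time: 0.335×6.8 + 0.21×7.7 = 3.895 J/s.
Handling time per unit search time: 0.335×7.9 + 0.21×3.8 = 3.444.
Rate = 3.895/(1 + 3.444) = 0.8764 J/s.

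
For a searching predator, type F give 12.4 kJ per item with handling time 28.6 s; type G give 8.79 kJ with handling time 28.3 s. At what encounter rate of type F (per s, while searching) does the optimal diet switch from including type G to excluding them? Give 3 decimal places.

At the threshold, the rate on type F alone equals the profitability of type G: λ·12.4/(1 + λ·28.6) = 8.79/28.3 = 0.3106.
Rearranging, λ(12.4 − 0.3106×28.6) = 0.3106, so λ = 0.3106/3.517 = 0.08832 per s.

0.088 per s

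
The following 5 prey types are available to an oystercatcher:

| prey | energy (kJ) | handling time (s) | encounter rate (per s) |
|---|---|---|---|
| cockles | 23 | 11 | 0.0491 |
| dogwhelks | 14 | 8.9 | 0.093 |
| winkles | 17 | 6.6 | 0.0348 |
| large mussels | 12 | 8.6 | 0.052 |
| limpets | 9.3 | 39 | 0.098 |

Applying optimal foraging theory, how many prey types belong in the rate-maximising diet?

E/h in descending order: winkles 2.58, cockles 2.09, dogwhelks 1.57, large mussels 1.4, limpets 0.238 kJ/s. The optimal diet is the largest prefix of this list for which every included type satisfies E_i/h_i > R on the types above it.
Rate on top 1: 0.4811. cockles: 2.09 > 0.4811 → include.
Rate on top 2: 0.9724. dogwhelks: 1.57 > 0.9724 → include.
Rate on top 3: 1.164. large mussels: 1.4 > 1.164 → include.
Rate on top 4: 1.198. limpets: 0.238 < 1.198 → exclude; stop.
Optimal diet: winkles, cockles, dogwhelks, large mussels — 4 of 5 types.

4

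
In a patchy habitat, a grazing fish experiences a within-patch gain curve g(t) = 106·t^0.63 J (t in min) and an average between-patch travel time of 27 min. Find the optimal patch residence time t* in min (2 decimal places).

45.97 min

Maximise g(t)/(T+t): set derivative to zero → g'(t)(T+t) = g(t).
g'(t) = 0.63·106·t^-0.37. Setting 0.63·106·t^-0.37 = 106·t^0.63/(27+t) gives 0.63(27+t) = t, so 0.37·t = 0.63×27.
t* = 0.63×27/0.37 = 45.97 min.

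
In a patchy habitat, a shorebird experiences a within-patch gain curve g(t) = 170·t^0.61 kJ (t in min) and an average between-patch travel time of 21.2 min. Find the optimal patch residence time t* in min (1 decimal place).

Optimal t* satisfies g'(t*) = g(t*)/(T + t*).
g'(t) = 0.61·170·t^-0.39. Setting 0.61·170·t^-0.39 = 170·t^0.61/(21.2+t) gives 0.61(21.2+t) = t, so 0.39·t = 0.61×21.2.
t* = 0.61×21.2/0.39 = 33.16 min.

33.2 min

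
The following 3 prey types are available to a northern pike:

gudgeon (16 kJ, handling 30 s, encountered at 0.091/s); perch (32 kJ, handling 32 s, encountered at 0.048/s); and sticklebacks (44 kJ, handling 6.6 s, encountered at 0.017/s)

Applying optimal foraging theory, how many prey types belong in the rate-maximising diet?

2

Rank by E/h (kJ/s): sticklebacks 6.67, perch 1, gudgeon 0.533. Include each in turn until the next type's E/h falls below the running intake rate.
Rate on top 1: 0.6725. perch: 1 > 0.6725 → include.
Rate on top 2: 0.8625. gudgeon: 0.533 < 0.8625 → exclude; stop.
Optimal diet: sticklebacks, perch — 2 of 3 types.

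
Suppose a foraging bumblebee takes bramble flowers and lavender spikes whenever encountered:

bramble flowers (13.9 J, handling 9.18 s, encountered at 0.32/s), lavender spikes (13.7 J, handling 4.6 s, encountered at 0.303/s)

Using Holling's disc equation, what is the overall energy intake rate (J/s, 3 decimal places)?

1.613 J/s

Energy encountered per unit search time: 0.32×13.9 + 0.303×13.7 = 8.599 J/s.
Handling time per unit search time: 0.32×9.18 + 0.303×4.6 = 4.331.
Rate = 8.599/(1 + 4.331) = 1.613 J/s.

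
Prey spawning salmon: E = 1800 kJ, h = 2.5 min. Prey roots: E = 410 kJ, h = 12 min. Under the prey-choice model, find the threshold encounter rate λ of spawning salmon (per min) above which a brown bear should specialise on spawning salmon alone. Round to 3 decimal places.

0.020 per min

The zero-one rule: include roots iff E₂/h₂ > λE₁/(1+λh₁). Equality gives the switch point.
λE₁h₂ = E₂ + λE₂h₁ ⇒ λ = E₂/(E₁h₂ − E₂h₁) = 410/(2.16e+04 − 1025) = 0.01993 per min.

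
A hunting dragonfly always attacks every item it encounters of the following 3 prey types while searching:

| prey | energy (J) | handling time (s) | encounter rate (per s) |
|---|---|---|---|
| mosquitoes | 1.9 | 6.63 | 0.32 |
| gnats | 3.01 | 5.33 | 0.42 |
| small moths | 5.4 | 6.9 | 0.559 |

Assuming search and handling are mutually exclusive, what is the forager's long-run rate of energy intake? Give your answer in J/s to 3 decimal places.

R = Σλ_iE_i / (1 + Σλ_ih_i)
Numerator: 0.32×1.9 + 0.42×3.01 + 0.559×5.4 = 4.891
Denominator: 1 + 0.32×6.63 + 0.42×5.33 + 0.559×6.9 = 9.217
R = 4.891/9.217 = 0.5306 J/s

0.531 J/s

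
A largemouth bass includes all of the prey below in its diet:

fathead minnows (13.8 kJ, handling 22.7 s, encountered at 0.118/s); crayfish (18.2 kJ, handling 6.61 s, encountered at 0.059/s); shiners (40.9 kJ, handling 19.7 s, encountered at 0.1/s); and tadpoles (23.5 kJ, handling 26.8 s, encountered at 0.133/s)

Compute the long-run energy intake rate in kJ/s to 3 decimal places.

R = Σλ_iE_i / (1 + Σλ_ih_i)
Numerator: 0.118×13.8 + 0.059×18.2 + 0.1×40.9 + 0.133×23.5 = 9.918
Denominator: 1 + 0.118×22.7 + 0.059×6.61 + 0.1×19.7 + 0.133×26.8 = 9.603
R = 9.918/9.603 = 1.033 kJ/s

1.033 kJ/s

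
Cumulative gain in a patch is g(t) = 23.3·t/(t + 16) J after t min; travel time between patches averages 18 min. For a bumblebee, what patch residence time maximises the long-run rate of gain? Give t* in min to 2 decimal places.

16.97 min

By the marginal value theorem, leave when the instantaneous gain rate g'(t) equals the habitat-wide average g(t)/(T + t).
g'(t) = 23.3·16/(t + 16)². Setting 23.3·16/(t+16)² = 23.3t/[(t+16)(18+t)] gives 16(18+t) = t(t+16), so t² = 16×18 = 288.
t* = √288 = 16.97 min.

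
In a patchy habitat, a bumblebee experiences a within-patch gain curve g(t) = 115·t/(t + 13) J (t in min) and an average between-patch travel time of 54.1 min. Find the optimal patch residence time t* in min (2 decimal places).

26.52 min

By the marginal value theorem, leave when the instantaneous gain rate g'(t) equals the habitat-wide average g(t)/(T + t).
g'(t) = 115·13/(t + 13)². Setting 115·13/(t+13)² = 115t/[(t+13)(54.1+t)] gives 13(54.1+t) = t(t+13), so t² = 13×54.1 = 703.3.
t* = √703.3 = 26.52 min.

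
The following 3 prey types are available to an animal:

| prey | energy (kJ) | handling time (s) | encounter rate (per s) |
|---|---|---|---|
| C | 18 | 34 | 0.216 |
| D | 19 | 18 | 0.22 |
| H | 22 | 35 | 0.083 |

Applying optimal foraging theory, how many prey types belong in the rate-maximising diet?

1

Profitabilities (E/h, kJ/s): D 1.06, H 0.629, C 0.529. Add prey in this order while the next type's profitability exceeds the intake rate on those already taken.
Rate on top 1: 0.8427. H: 0.629 < 0.8427 → exclude; stop.
Optimal diet: D — 1 of 3 types.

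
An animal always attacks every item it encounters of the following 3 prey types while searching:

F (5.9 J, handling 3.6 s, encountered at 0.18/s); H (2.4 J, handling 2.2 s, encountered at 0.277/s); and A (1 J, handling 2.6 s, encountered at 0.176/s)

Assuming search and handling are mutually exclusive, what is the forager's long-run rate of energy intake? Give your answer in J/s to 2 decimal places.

0.70 J/s

Energy encountered per unit search time: 0.18×5.9 + 0.277×2.4 + 0.176×1 = 1.903 J/s.
Handling time per unit search time: 0.18×3.6 + 0.277×2.2 + 0.176×2.6 = 1.715.
Rate = 1.903/(1 + 1.715) = 0.7008 J/s.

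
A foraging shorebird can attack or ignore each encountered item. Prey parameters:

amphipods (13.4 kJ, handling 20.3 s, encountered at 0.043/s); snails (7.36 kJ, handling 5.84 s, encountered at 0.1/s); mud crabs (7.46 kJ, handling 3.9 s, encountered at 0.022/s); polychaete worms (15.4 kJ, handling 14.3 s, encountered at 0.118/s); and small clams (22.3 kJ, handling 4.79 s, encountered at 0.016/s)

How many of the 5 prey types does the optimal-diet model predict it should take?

4

E/h in descending order: small clams 4.66, mud crabs 1.91, snails 1.26, polychaete worms 1.08, amphipods 0.66 kJ/s. The optimal diet is the largest prefix of this list for which every included type satisfies E_i/h_i > R on the types above it.
Rate on top 1: 0.3314. mud crabs: 1.91 > 0.3314 → include.
Rate on top 2: 0.4481. snails: 1.26 > 0.4481 → include.
Rate on top 3: 0.7197. polychaete worms: 1.08 > 0.7197 → include.
Rate on top 4: 0.8952. amphipods: 0.66 < 0.8952 → exclude; stop.
Optimal diet: small clams, mud crabs, snails, polychaete worms — 4 of 5 types.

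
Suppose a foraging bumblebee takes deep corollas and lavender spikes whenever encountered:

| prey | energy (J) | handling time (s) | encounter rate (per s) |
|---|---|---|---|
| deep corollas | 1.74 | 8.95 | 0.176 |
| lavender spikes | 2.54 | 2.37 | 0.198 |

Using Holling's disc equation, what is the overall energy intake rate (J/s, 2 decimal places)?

0.27 J/s

R = (0.176×1.74 + 0.198×2.54) / (1 + 0.176×8.95 + 0.198×2.37) = 0.8092/3.044 = 0.2658 J/s.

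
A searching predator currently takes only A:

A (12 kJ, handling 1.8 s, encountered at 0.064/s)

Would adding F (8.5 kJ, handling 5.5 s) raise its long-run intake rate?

Current rate: (0.064×12)/(1 + 0.064×1.8) = 0.6887 kJ/s.
Profitability of F: 8.5/5.5 = 1.545 kJ/s.
1.545 > 0.6887, so adding F raises the average — include it.

Yes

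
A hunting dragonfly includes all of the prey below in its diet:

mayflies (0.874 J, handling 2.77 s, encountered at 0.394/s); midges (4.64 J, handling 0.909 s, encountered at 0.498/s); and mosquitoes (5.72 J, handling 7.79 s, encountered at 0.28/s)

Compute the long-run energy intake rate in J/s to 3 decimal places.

0.901 J/s

Energy encountered per unit search time: 0.394×0.874 + 0.498×4.64 + 0.28×5.72 = 4.257 J/s.
Handling time per unit search time: 0.394×2.77 + 0.498×0.909 + 0.28×7.79 = 3.725.
Rate = 4.257/(1 + 3.725) = 0.9008 J/s.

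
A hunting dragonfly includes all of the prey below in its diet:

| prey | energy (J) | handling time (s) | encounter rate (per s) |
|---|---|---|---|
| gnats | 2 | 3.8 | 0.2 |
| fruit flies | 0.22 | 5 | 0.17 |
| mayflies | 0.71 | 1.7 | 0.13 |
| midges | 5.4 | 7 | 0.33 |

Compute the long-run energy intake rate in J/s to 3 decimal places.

R = Σλ_iE_i / (1 + Σλ_ih_i)
Numerator: 0.2×2 + 0.17×0.22 + 0.13×0.71 + 0.33×5.4 = 2.312
Denominator: 1 + 0.2×3.8 + 0.17×5 + 0.13×1.7 + 0.33×7 = 5.141
R = 2.312/5.141 = 0.4497 J/s

0.450 J/s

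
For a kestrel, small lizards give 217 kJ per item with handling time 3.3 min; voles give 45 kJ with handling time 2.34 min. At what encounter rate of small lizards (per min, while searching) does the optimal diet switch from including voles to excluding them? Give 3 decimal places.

Drop voles once their profitability E₂/h₂ falls below the rate achievable on small lizards alone: E₂/h₂ = λE₁/(1 + λh₁).
Solve for λ: λE₁h₂ = E₂(1 + λh₁) → λ(E₁h₂ − E₂h₁) = E₂ → λ = E₂/(E₁h₂ − E₂h₁).
λ = 45/(217×2.34 − 45×3.3) = 45/359.3 = 0.1253 per min.

0.125 per min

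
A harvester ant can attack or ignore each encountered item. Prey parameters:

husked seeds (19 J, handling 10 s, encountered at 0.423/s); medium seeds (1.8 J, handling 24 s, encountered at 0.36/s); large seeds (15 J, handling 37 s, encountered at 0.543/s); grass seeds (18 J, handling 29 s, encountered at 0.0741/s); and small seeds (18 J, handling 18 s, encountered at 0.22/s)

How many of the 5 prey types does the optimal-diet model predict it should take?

1

Rank by E/h (J/s): husked seeds 1.9, small seeds 1, grass seeds 0.621, large seeds 0.405, medium seeds 0.075. Include each in turn until the next type's E/h falls below the running intake rate.
Rate on top 1: 1.537. small seeds: 1 < 1.537 → exclude; stop.
Optimal diet: husked seeds — 1 of 5 types.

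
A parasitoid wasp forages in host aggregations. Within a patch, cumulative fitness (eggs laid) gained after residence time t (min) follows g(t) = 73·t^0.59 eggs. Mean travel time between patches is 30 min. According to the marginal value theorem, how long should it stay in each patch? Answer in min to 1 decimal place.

Optimal t* satisfies g'(t*) = g(t*)/(T + t*).
g'(t) = 0.59·73·t^-0.41. Setting 0.59·73·t^-0.41 = 73·t^0.59/(30+t) gives 0.59(30+t) = t, so 0.41·t = 0.59×30.
t* = 0.59×30/0.41 = 43.17 min.

43.2 min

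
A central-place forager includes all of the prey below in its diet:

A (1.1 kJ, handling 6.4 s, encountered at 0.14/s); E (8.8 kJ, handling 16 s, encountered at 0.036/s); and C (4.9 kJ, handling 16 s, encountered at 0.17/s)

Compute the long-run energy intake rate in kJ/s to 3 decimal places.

R = (0.14×1.1 + 0.036×8.8 + 0.17×4.9) / (1 + 0.14×6.4 + 0.036×16 + 0.17×16) = 1.304/5.192 = 0.2511 kJ/s.

0.251 kJ/s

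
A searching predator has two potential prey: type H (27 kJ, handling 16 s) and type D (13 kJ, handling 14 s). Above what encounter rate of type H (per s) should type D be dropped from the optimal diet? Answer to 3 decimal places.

The zero-one rule: include type D iff E₂/h₂ > λE₁/(1+λh₁). Equality gives the switch point.
λE₁h₂ = E₂ + λE₂h₁ ⇒ λ = E₂/(E₁h₂ − E₂h₁) = 13/(378 − 208) = 0.07647 per s.

0.076 per s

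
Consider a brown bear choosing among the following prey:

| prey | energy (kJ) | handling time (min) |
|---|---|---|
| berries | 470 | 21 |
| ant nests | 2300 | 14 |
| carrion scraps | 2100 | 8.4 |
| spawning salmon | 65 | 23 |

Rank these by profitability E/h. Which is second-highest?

In descending order of E/h:
carrion scraps: 2100/8.4 = 250 kJ/min
ant nests: 2300/14 = 164 kJ/min
berries: 470/21 = 22.4 kJ/min
spawning salmon: 65/23 = 2.83 kJ/min

ant nests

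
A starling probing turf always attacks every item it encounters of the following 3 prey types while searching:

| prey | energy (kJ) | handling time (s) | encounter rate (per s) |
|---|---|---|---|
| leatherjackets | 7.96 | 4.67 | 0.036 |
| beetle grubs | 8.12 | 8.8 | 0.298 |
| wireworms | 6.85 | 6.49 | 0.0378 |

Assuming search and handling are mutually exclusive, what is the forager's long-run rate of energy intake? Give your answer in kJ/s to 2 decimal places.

0.73 kJ/s

R = Σλ_iE_i / (1 + Σλ_ih_i)
Numerator: 0.036×7.96 + 0.298×8.12 + 0.0378×6.85 = 2.965
Denominator: 1 + 0.036×4.67 + 0.298×8.8 + 0.0378×6.49 = 4.036
R = 2.965/4.036 = 0.7347 kJ/s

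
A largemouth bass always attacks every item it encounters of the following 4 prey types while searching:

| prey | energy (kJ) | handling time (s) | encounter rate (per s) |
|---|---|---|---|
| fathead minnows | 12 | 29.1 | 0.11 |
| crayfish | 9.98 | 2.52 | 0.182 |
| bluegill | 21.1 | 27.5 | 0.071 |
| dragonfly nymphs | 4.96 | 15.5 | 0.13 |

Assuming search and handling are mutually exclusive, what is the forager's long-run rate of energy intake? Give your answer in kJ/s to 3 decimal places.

R = (0.11×12 + 0.182×9.98 + 0.071×21.1 + 0.13×4.96) / (1 + 0.11×29.1 + 0.182×2.52 + 0.071×27.5 + 0.13×15.5) = 5.279/8.627 = 0.6119 kJ/s.

0.612 kJ/s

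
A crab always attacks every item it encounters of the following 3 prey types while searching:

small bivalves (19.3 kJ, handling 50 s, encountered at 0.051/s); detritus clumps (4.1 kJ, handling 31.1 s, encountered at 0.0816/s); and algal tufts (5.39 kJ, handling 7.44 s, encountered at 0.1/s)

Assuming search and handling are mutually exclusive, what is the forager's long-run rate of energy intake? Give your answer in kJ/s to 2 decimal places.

R = (0.051×19.3 + 0.0816×4.1 + 0.1×5.39) / (1 + 0.051×50 + 0.0816×31.1 + 0.1×7.44) = 1.858/6.832 = 0.2719 kJ/s.

0.27 kJ/s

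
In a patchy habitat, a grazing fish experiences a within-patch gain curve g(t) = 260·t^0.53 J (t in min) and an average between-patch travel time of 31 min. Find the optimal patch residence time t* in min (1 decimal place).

35.0 min

Maximise g(t)/(T+t): set derivative to zero → g'(t)(T+t) = g(t).
g'(t) = 0.53·260·t^-0.47. Setting 0.53·260·t^-0.47 = 260·t^0.53/(31+t) gives 0.53(31+t) = t, so 0.47·t = 0.53×31.
t* = 0.53×31/0.47 = 34.96 min.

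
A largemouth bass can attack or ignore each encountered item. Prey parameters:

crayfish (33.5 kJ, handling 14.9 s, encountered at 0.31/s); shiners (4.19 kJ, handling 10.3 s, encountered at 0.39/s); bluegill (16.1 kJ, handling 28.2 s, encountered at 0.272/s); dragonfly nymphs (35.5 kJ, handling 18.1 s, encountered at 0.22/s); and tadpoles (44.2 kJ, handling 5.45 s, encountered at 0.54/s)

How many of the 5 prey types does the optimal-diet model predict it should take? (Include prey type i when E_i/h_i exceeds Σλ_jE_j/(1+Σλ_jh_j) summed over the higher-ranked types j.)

1

Profitabilities (E/h, kJ/s): tadpoles 8.11, crayfish 2.25, dragonfly nymphs 1.96, bluegill 0.571, shiners 0.407. Add prey in this order while the next type's profitability exceeds the intake rate on those already taken.
Rate on top 1: 6.053. crayfish: 2.25 < 6.053 → exclude; stop.
Optimal diet: tadpoles — 1 of 5 types.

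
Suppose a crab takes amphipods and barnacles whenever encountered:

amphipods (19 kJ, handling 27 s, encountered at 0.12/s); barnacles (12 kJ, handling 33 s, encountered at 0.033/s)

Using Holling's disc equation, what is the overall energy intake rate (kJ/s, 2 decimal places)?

0.50 kJ/s

Energy encountered per unit search time: 0.12×19 + 0.033×12 = 2.676 kJ/s.
Handling time per unit search time: 0.12×27 + 0.033×33 = 4.329.
Rate = 2.676/(1 + 4.329) = 0.5022 kJ/s.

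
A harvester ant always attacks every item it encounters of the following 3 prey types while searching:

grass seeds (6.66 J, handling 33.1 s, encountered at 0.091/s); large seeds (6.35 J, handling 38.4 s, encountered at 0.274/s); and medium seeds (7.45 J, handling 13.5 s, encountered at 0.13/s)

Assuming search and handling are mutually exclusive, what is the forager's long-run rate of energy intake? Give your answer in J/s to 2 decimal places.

0.20 J/s

R = Σλ_iE_i / (1 + Σλ_ih_i)
Numerator: 0.091×6.66 + 0.274×6.35 + 0.13×7.45 = 3.314
Denominator: 1 + 0.091×33.1 + 0.274×38.4 + 0.13×13.5 = 16.29
R = 3.314/16.29 = 0.2035 J/s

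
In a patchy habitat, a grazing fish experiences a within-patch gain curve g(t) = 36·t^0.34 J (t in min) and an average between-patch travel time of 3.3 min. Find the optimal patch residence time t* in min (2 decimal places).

By the marginal value theorem, leave when the instantaneous gain rate g'(t) equals the habitat-wide average g(t)/(T + t).
g'(t) = 0.34·36·t^-0.66. Setting 0.34·36·t^-0.66 = 36·t^0.34/(3.3+t) gives 0.34(3.3+t) = t, so 0.66·t = 0.34×3.3.
t* = 0.34×3.3/0.66 = 1.7 min.

1.70 min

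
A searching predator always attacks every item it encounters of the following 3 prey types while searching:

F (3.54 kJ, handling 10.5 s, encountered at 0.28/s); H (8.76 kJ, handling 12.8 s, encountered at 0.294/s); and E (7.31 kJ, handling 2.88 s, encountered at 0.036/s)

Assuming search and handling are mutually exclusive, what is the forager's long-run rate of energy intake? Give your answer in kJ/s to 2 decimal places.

R = Σλ_iE_i / (1 + Σλ_ih_i)
Numerator: 0.28×3.54 + 0.294×8.76 + 0.036×7.31 = 3.83
Denominator: 1 + 0.28×10.5 + 0.294×12.8 + 0.036×2.88 = 7.807
R = 3.83/7.807 = 0.4906 kJ/s

0.49 kJ/s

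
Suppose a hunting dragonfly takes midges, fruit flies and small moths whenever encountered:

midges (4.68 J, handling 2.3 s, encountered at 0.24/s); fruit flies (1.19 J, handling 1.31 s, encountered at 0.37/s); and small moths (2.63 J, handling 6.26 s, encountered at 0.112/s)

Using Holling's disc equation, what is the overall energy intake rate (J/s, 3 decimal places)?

R = Σλ_iE_i / (1 + Σλ_ih_i)
Numerator: 0.24×4.68 + 0.37×1.19 + 0.112×2.63 = 1.858
Denominator: 1 + 0.24×2.3 + 0.37×1.31 + 0.112×6.26 = 2.738
R = 1.858/2.738 = 0.6787 J/s

0.679 J/s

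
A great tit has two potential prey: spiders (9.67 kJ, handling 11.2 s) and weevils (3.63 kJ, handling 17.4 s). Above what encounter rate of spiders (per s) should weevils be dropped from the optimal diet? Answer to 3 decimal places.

0.028 per s

The zero-one rule: include weevils iff E₂/h₂ > λE₁/(1+λh₁). Equality gives the switch point.
λE₁h₂ = E₂ + λE₂h₁ ⇒ λ = E₂/(E₁h₂ − E₂h₁) = 3.63/(168.3 − 40.66) = 0.02845 per s.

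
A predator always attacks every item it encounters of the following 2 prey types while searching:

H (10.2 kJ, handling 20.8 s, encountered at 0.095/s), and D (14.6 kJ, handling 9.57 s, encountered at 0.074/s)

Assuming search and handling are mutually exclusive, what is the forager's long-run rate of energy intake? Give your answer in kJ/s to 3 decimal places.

R = Σλ_iE_i / (1 + Σλ_ih_i)
Numerator: 0.095×10.2 + 0.074×14.6 = 2.049
Denominator: 1 + 0.095×20.8 + 0.074×9.57 = 3.684
R = 2.049/3.684 = 0.5563 kJ/s

0.556 kJ/s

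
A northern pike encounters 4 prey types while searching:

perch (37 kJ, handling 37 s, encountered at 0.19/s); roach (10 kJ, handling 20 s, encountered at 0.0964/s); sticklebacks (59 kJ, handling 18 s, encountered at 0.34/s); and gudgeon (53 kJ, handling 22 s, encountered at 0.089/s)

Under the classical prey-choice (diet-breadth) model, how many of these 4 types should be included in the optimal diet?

Profitabilities (E/h, kJ/s): sticklebacks 3.28, gudgeon 2.41, perch 1, roach 0.5. Add prey in this order while the next type's profitability exceeds the intake rate on those already taken.
Rate on top 1: 2.817. gudgeon: 2.41 < 2.817 → exclude; stop.
Optimal diet: sticklebacks — 1 of 4 types.

1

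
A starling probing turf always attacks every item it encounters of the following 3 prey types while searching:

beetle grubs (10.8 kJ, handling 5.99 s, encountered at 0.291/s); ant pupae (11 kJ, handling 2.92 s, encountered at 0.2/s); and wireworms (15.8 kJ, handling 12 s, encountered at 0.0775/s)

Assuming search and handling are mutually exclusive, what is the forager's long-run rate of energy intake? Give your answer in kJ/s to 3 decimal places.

R = Σλ_iE_i / (1 + Σλ_ih_i)
Numerator: 0.291×10.8 + 0.2×11 + 0.0775×15.8 = 6.567
Denominator: 1 + 0.291×5.99 + 0.2×2.92 + 0.0775×12 = 4.257
R = 6.567/4.257 = 1.543 kJ/s

1.543 kJ/s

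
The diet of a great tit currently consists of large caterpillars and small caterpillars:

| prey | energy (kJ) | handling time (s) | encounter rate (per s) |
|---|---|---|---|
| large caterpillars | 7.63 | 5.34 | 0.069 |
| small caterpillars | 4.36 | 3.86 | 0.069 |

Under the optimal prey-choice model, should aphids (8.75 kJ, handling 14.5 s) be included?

Yes

On large caterpillars and small caterpillars alone, R = ΣλE/(1+Σλh) = 0.8273/1.635 = 0.5061 kJ/s.
aphids: E/h = 8.75/14.5 = 0.6034 kJ/s.
Since 0.6034 > R, including aphids increases the long-run rate.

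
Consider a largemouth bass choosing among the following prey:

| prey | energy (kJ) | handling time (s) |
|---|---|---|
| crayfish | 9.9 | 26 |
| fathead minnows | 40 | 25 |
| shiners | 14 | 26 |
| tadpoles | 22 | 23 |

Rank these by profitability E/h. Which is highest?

fathead minnows

In descending order of E/h:
fathead minnows: 40/25 = 1.6 kJ/s
tadpoles: 22/23 = 0.957 kJ/s
shiners: 14/26 = 0.538 kJ/s
crayfish: 9.9/26 = 0.381 kJ/s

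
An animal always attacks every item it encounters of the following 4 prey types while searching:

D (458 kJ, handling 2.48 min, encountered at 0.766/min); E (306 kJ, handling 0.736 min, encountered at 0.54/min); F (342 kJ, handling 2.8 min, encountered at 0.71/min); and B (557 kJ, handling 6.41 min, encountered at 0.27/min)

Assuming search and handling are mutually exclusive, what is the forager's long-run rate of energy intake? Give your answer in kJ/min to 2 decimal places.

129.60 kJ/min

R = Σλ_iE_i / (1 + Σλ_ih_i)
Numerator: 0.766×458 + 0.54×306 + 0.71×342 + 0.27×557 = 909.3
Denominator: 1 + 0.766×2.48 + 0.54×0.736 + 0.71×2.8 + 0.27×6.41 = 7.016
R = 909.3/7.016 = 129.6 kJ/min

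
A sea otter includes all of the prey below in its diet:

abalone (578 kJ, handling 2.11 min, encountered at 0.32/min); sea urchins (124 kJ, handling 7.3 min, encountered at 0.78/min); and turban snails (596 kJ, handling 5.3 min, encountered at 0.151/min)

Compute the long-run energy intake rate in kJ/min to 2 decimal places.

R = (0.32×578 + 0.78×124 + 0.151×596) / (1 + 0.32×2.11 + 0.78×7.3 + 0.151×5.3) = 371.7/8.169 = 45.5 kJ/min.

45.50 kJ/min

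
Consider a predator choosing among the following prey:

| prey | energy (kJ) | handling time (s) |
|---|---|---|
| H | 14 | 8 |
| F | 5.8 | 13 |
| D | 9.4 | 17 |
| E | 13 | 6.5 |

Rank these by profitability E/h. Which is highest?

In descending order of E/h:
E: 13/6.5 = 2 kJ/s
H: 14/8 = 1.75 kJ/s
D: 9.4/17 = 0.553 kJ/s
F: 5.8/13 = 0.446 kJ/s

E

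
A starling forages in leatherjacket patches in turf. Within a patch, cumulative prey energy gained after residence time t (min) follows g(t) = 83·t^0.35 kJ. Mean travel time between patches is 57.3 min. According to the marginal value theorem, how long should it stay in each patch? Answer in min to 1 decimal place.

30.9 min

Optimal t* satisfies g'(t*) = g(t*)/(T + t*).
g'(t) = 0.35·83·t^-0.65. Setting 0.35·83·t^-0.65 = 83·t^0.35/(57.3+t) gives 0.35(57.3+t) = t, so 0.65·t = 0.35×57.3.
t* = 0.35×57.3/0.65 = 30.85 min.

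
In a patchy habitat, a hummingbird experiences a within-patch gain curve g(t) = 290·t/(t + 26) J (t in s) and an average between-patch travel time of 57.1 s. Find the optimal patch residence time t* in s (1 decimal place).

Maximise g(t)/(T+t): set derivative to zero → g'(t)(T+t) = g(t).
g'(t) = 290·26/(t + 26)². Setting 290·26/(t+26)² = 290t/[(t+26)(57.1+t)] gives 26(57.1+t) = t(t+26), so t² = 26×57.1 = 1485.
t* = √1485 = 38.53 s.

38.5 s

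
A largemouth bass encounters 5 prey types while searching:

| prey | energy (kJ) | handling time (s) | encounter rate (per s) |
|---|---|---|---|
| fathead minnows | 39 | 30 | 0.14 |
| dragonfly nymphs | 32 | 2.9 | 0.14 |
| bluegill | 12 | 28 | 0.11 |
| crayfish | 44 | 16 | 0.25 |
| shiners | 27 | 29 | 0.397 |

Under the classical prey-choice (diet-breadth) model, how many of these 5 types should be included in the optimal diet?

1

E/h in descending order: dragonfly nymphs 11, crayfish 2.75, fathead minnows 1.3, shiners 0.931, bluegill 0.429 kJ/s. The optimal diet is the largest prefix of this list for which every included type satisfies E_i/h_i > R on the types above it.
Rate on top 1: 3.186. crayfish: 2.75 < 3.186 → exclude; stop.
Optimal diet: dragonfly nymphs — 1 of 5 types.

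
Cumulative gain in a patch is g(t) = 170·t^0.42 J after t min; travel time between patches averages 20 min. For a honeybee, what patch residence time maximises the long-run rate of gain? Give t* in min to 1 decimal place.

Maximise g(t)/(T+t): set derivative to zero → g'(t)(T+t) = g(t).
g'(t) = 0.42·170·t^-0.58. Setting 0.42·170·t^-0.58 = 170·t^0.42/(20+t) gives 0.42(20+t) = t, so 0.58·t = 0.42×20.
t* = 0.42×20/0.58 = 14.48 min.

14.5 min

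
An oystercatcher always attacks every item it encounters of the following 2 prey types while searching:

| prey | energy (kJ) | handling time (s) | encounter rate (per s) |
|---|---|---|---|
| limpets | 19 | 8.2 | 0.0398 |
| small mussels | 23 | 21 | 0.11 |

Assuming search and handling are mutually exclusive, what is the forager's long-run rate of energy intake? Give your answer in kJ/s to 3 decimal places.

R = (0.0398×19 + 0.11×23) / (1 + 0.0398×8.2 + 0.11×21) = 3.286/3.636 = 0.9037 kJ/s.

0.904 kJ/s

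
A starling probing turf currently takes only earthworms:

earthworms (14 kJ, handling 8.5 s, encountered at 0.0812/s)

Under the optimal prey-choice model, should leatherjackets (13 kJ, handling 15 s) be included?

Yes

Intake rate on the current diet: R = (0.0812×14) / (1 + 0.0812×8.5) = 1.137/1.69 = 0.6726 kJ/s.
Profitability of leatherjackets: 13/15 = 0.8667 kJ/s.
0.8667 > 0.6726, so adding leatherjackets raises the average — include it.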